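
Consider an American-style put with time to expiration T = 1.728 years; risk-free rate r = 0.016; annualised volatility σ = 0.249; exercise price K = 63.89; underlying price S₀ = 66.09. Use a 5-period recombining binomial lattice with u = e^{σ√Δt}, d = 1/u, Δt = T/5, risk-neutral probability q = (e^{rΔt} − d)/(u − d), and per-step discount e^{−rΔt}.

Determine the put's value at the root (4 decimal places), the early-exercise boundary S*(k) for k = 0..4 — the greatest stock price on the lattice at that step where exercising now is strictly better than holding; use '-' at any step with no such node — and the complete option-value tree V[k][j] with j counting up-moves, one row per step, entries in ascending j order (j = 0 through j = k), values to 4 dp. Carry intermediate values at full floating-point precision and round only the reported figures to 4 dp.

params: Δt=0.34560 u=1.15764 d=0.86383 q=0.48234 e^(-rΔt)=0.99449
t_5 payoffs: 32.1013 21.2892 6.7996 0.0000 0.0000 0.0000
t_4: node(4,0) S=36.7998 payoff=27.0902 vs cont=26.7379 → 27.0902 [stop]  node(4,1) S=49.3163 payoff=14.5737 vs cont=14.2214 → 14.5737 [stop]  node(4,2) S=66.0900 payoff=0.0000 vs cont=3.5005 → 3.5005 [wait]  node(4,3) S=88.5689 payoff=0.0000 vs cont=0.0000 → 0.0000 [wait]  node(4,4) S=118.6934 payoff=0.0000 vs cont=0.0000 → 0.0000 [wait]  ⇒ S*(4)=49.3163
t_3: node(3,0) S=42.6008 payoff=21.2892 vs cont=20.9369 → 21.2892 [stop]  node(3,1) S=57.0904 payoff=6.7996 vs cont=9.1817 → 9.1817 [wait]  node(3,2) S=76.5083 payoff=0.0000 vs cont=1.8020 → 1.8020 [wait]  node(3,3) S=102.5307 payoff=0.0000 vs cont=0.0000 → 0.0000 [wait]  ⇒ S*(3)=42.6008
t_2: node(2,0) S=49.3163 payoff=14.5737 vs cont=15.3641 → 15.3641 [wait]  node(2,1) S=66.0900 payoff=0.0000 vs cont=5.5912 → 5.5912 [wait]  node(2,2) S=88.5689 payoff=0.0000 vs cont=0.9277 → 0.9277 [wait]  ⇒ S*(2)=-
t_1: node(1,0) S=57.0904 payoff=6.7996 vs cont=10.5915 → 10.5915 [wait]  node(1,1) S=76.5083 payoff=0.0000 vs cont=3.3234 → 3.3234 [wait]  ⇒ S*(1)=-
t_0: node(0,0) S=66.0900 payoff=0.0000 vs cont=7.0467 → 7.0467 [wait]  ⇒ S*(0)=-

price = 7.0467
boundary = - - - 42.6008 49.3163
tree:
7.0467
10.5915 3.3234
15.3641 5.5912 0.9277
21.2892 9.1817 1.8020 0.0000
27.0902 14.5737 3.5005 0.0000 0.0000
32.1013 21.2892 6.7996 0.0000 0.0000 0.0000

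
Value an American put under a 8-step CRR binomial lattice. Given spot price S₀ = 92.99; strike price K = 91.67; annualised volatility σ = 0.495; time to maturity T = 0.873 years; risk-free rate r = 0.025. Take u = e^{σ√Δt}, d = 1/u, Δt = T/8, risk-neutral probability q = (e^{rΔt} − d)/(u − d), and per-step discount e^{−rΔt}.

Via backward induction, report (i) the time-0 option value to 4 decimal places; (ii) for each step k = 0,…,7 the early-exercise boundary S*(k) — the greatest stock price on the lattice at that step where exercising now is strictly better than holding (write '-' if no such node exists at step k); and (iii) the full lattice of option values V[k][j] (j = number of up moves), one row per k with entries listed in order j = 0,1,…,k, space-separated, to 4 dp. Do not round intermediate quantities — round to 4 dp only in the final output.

Δt=0.10912  u=1.17765  d=0.84915  q=0.46753  discount=0.99728
step 8 (expiry): payoffs max(K−S,0) = 66.5330 56.8086 43.3224 24.6189 0.0000 0.0000 0.0000 0.0000 0.0000
step 7: (k=7,j=0): S=29.6026, (K−S)⁺=62.0674, hold=61.8177 ⇒ V=62.0674 exercise | (k=7,j=1): S=41.0544, (K−S)⁺=50.6156, hold=50.3658 ⇒ V=50.6156 exercise | (k=7,j=2): S=56.9365, (K−S)⁺=34.7335, hold=34.4838 ⇒ V=34.7335 exercise | (k=7,j=3): S=78.9625, (K−S)⁺=12.7075, hold=13.0732 ⇒ V=13.0732 continue | (k=7,j=4): S=109.5094, (K−S)⁺=0.0000, hold=0.0000 ⇒ V=0.0000 continue | (k=7,j=5): S=151.8735, (K−S)⁺=0.0000, hold=0.0000 ⇒ V=0.0000 continue | (k=7,j=6): S=210.6263, (K−S)⁺=0.0000, hold=0.0000 ⇒ V=0.0000 continue | (k=7,j=7): S=292.1077, (K−S)⁺=0.0000, hold=0.0000 ⇒ V=0.0000 continue  boundary S*=56.9365
step 6: (k=6,j=0): S=34.8614, (K−S)⁺=56.8086, hold=56.5589 ⇒ V=56.8086 exercise | (k=6,j=1): S=48.3476, (K−S)⁺=43.3224, hold=43.0726 ⇒ V=43.3224 exercise | (k=6,j=2): S=67.0511, (K−S)⁺=24.6189, hold=24.5397 ⇒ V=24.6189 exercise | (k=6,j=3): S=92.9900, (K−S)⁺=0.0000, hold=6.9422 ⇒ V=6.9422 continue | (k=6,j=4): S=128.9635, (K−S)⁺=0.0000, hold=0.0000 ⇒ V=0.0000 continue | (k=6,j=5): S=178.8534, (K−S)⁺=0.0000, hold=0.0000 ⇒ V=0.0000 continue | (k=6,j=6): S=248.0435, (K−S)⁺=0.0000, hold=0.0000 ⇒ V=0.0000 continue  boundary S*=67.0511
step 5: (k=5,j=0): S=41.0544, (K−S)⁺=50.6156, hold=50.3658 ⇒ V=50.6156 exercise | (k=5,j=1): S=56.9365, (K−S)⁺=34.7335, hold=34.4838 ⇒ V=34.7335 exercise | (k=5,j=2): S=78.9625, (K−S)⁺=12.7075, hold=16.3100 ⇒ V=16.3100 continue | (k=5,j=3): S=109.5094, (K−S)⁺=0.0000, hold=3.6864 ⇒ V=3.6864 continue | (k=5,j=4): S=151.8735, (K−S)⁺=0.0000, hold=0.0000 ⇒ V=0.0000 continue | (k=5,j=5): S=210.6263, (K−S)⁺=0.0000, hold=0.0000 ⇒ V=0.0000 continue  boundary S*=56.9365
step 4: (k=4,j=0): S=48.3476, (K−S)⁺=43.3224, hold=43.0726 ⇒ V=43.3224 exercise | (k=4,j=1): S=67.0511, (K−S)⁺=24.6189, hold=26.0489 ⇒ V=26.0489 continue | (k=4,j=2): S=92.9900, (K−S)⁺=0.0000, hold=10.3798 ⇒ V=10.3798 continue | (k=4,j=3): S=128.9635, (K−S)⁺=0.0000, hold=1.9576 ⇒ V=1.9576 continue | (k=4,j=4): S=178.8534, (K−S)⁺=0.0000, hold=0.0000 ⇒ V=0.0000 continue  boundary S*=48.3476
step 3: (k=3,j=0): S=56.9365, (K−S)⁺=34.7335, hold=35.1505 ⇒ V=35.1505 continue | (k=3,j=1): S=78.9625, (K−S)⁺=12.7075, hold=18.6721 ⇒ V=18.6721 continue | (k=3,j=2): S=109.5094, (K−S)⁺=0.0000, hold=6.4246 ⇒ V=6.4246 continue | (k=3,j=3): S=151.8735, (K−S)⁺=0.0000, hold=1.0395 ⇒ V=1.0395 continue  boundary S*=-
step 2: (k=2,j=0): S=67.0511, (K−S)⁺=24.6189, hold=27.3716 ⇒ V=27.3716 continue | (k=2,j=1): S=92.9900, (K−S)⁺=0.0000, hold=12.9108 ⇒ V=12.9108 continue | (k=2,j=2): S=128.9635, (K−S)⁺=0.0000, hold=3.8963 ⇒ V=3.8963 continue  boundary S*=-
step 1: (k=1,j=0): S=78.9625, (K−S)⁺=12.7075, hold=20.5547 ⇒ V=20.5547 continue | (k=1,j=1): S=109.5094, (K−S)⁺=0.0000, hold=8.6726 ⇒ V=8.6726 continue  boundary S*=-
step 0: (k=0,j=0): S=92.9900, (K−S)⁺=0.0000, hold=14.9586 ⇒ V=14.9586 continue  boundary S*=-

price = 14.9586
boundary = - - - - 48.3476 56.9365 67.0511 56.9365
tree:
14.9586
20.5547 8.6726
27.3716 12.9108 3.8963
35.1505 18.6721 6.4246 1.0395
43.3224 26.0489 10.3798 1.9576 0.0000
50.6156 34.7335 16.3100 3.6864 0.0000 0.0000
56.8086 43.3224 24.6189 6.9422 0.0000 0.0000 0.0000
62.0674 50.6156 34.7335 13.0732 0.0000 0.0000 0.0000 0.0000
66.5330 56.8086 43.3224 24.6189 0.0000 0.0000 0.0000 0.0000 0.0000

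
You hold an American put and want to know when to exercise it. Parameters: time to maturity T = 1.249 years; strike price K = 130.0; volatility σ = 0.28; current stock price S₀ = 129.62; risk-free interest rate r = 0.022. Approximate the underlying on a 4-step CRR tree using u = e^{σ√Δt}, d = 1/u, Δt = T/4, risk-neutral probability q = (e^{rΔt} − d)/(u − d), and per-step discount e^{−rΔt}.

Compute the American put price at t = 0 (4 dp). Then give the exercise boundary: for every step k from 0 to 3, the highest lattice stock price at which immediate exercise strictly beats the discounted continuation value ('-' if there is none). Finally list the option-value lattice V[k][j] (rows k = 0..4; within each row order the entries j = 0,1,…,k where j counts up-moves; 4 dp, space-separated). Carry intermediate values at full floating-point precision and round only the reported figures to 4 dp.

Δt=0.31225  u=1.16937  d=0.85516  q=0.48290  discount=0.99315
step 4 (expiry): payoffs max(K−S,0) = 60.6783 35.2082 0.3800 0.0000 0.0000
step 3: (k=3,j=0): S=81.0625, (K−S)⁺=48.9375, hold=48.0475 ⇒ V=48.9375 exercise | (k=3,j=1): S=110.8463, (K−S)⁺=19.1537, hold=18.2637 ⇒ V=19.1537 exercise | (k=3,j=2): S=151.5733, (K−S)⁺=0.0000, hold=0.1952 ⇒ V=0.1952 continue | (k=3,j=3): S=207.2640, (K−S)⁺=0.0000, hold=0.0000 ⇒ V=0.0000 continue  boundary S*=110.8463
step 2: (k=2,j=0): S=94.7918, (K−S)⁺=35.2082, hold=34.3182 ⇒ V=35.2082 exercise | (k=2,j=1): S=129.6200, (K−S)⁺=0.3800, hold=9.9301 ⇒ V=9.9301 continue | (k=2,j=2): S=177.2447, (K−S)⁺=0.0000, hold=0.1002 ⇒ V=0.1002 continue  boundary S*=94.7918
step 1: (k=1,j=0): S=110.8463, (K−S)⁺=19.1537, hold=22.8439 ⇒ V=22.8439 continue | (k=1,j=1): S=151.5733, (K−S)⁺=0.0000, hold=5.1477 ⇒ V=5.1477 continue  boundary S*=-
step 0: (k=0,j=0): S=129.6200, (K−S)⁺=0.3800, hold=14.2005 ⇒ V=14.2005 continue  boundary S*=-

price = 14.2005
boundary = - - 94.7918 110.8463
tree:
14.2005
22.8439 5.1477
35.2082 9.9301 0.1002
48.9375 19.1537 0.1952 0.0000
60.6783 35.2082 0.3800 0.0000 0.0000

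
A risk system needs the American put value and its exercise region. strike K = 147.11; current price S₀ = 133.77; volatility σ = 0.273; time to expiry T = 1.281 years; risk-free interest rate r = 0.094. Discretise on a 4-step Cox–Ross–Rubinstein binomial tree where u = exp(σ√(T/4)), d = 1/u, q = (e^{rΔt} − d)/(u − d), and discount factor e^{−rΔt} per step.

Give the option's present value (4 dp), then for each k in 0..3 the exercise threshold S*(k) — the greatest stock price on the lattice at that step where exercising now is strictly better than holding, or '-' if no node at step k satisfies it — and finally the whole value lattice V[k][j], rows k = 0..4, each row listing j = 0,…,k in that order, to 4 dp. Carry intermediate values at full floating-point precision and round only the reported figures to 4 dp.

params: Δt=0.32025 u=1.16707 d=0.85685 q=0.55997 e^(-rΔt)=0.97035
t_4 payoffs: 75.0029 48.8972 13.3400 0.0000 0.0000
t_3: node(3,0) S=84.1537 payoff=62.9563 vs cont=58.5938 → 62.9563 [stop]  node(3,1) S=114.6208 payoff=32.4892 vs cont=28.1266 → 32.4892 [stop]  node(3,2) S=156.1183 payoff=0.0000 vs cont=5.6959 → 5.6959 [wait]  node(3,3) S=212.6397 payoff=0.0000 vs cont=0.0000 → 0.0000 [wait]  ⇒ S*(3)=114.6208
t_2: node(2,0) S=98.2128 payoff=48.8972 vs cont=44.5346 → 48.8972 [stop]  node(2,1) S=133.7700 payoff=13.3400 vs cont=16.9672 → 16.9672 [wait]  node(2,2) S=182.2003 payoff=0.0000 vs cont=2.4321 → 2.4321 [wait]  ⇒ S*(2)=98.2128
t_1: node(1,0) S=114.6208 payoff=32.4892 vs cont=30.0976 → 32.4892 [stop]  node(1,1) S=156.1183 payoff=0.0000 vs cont=8.5662 → 8.5662 [wait]  ⇒ S*(1)=114.6208
t_0: node(0,0) S=133.7700 payoff=13.3400 vs cont=18.5268 → 18.5268 [wait]  ⇒ S*(0)=-

price = 18.5268
boundary = - 114.6208 98.2128 114.6208
tree:
18.5268
32.4892 8.5662
48.8972 16.9672 2.4321
62.9563 32.4892 5.6959 0.0000
75.0029 48.8972 13.3400 0.0000 0.0000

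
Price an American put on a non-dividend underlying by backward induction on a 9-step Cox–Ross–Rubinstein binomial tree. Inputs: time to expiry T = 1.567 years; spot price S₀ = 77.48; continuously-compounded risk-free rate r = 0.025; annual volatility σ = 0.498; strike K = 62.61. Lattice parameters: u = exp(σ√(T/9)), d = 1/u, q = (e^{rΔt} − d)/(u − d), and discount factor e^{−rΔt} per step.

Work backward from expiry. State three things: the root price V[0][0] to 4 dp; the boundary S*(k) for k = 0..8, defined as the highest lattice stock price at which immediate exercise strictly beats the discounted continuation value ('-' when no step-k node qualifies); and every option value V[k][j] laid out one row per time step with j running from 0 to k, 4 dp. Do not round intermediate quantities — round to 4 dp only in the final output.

price = 9.3379
boundary = - - - - - 27.4133 33.7448 41.5386 51.1326
tree:
9.3379
12.9741 5.1349
17.5433 7.7047 2.1506
22.9839 11.2887 3.5478 0.5221
29.0332 16.0627 5.7615 0.9687 0.0000
35.1967 22.0347 9.1668 1.7972 0.0000 0.0000
40.3403 28.8652 14.1823 3.3343 0.0000 0.0000 0.0000
44.5187 35.1967 21.0714 6.1862 0.0000 0.0000 0.0000 0.0000
47.9132 40.3403 28.8652 11.4774 0.0000 0.0000 0.0000 0.0000 0.0000
50.6707 44.5187 35.1967 21.0714 0.0000 0.0000 0.0000 0.0000 0.0000 0.0000

params: Δt=0.17411 u=1.23097 d=0.81237 q=0.45866 e^(-rΔt)=0.99566
t_9 payoffs: 50.6707 44.5187 35.1967 21.0714 0.0000 0.0000 0.0000 0.0000 0.0000 0.0000
t_8: node(8,0) S=14.6968 payoff=47.9132 vs cont=47.6412 → 47.9132 [stop]  node(8,1) S=22.2697 payoff=40.3403 vs cont=40.0683 → 40.3403 [stop]  node(8,2) S=33.7448 payoff=28.8652 vs cont=28.5933 → 28.8652 [stop]  node(8,3) S=51.1326 payoff=11.4774 vs cont=11.3573 → 11.4774 [stop]  node(8,4) S=77.4800 payoff=0.0000 vs cont=0.0000 → 0.0000 [wait]  node(8,5) S=117.4035 payoff=0.0000 vs cont=0.0000 → 0.0000 [wait]  node(8,6) S=177.8987 payoff=0.0000 vs cont=0.0000 → 0.0000 [wait]  node(8,7) S=269.5655 payoff=0.0000 vs cont=0.0000 → 0.0000 [wait]  node(8,8) S=408.4659 payoff=0.0000 vs cont=0.0000 → 0.0000 [wait]  ⇒ S*(8)=51.1326
t_7: node(7,0) S=18.0913 payoff=44.5187 vs cont=44.2468 → 44.5187 [stop]  node(7,1) S=27.4133 payoff=35.1967 vs cont=34.9248 → 35.1967 [stop]  node(7,2) S=41.5386 payoff=21.0714 vs cont=20.7994 → 21.0714 [stop]  node(7,3) S=62.9425 payoff=0.0000 vs cont=6.1862 → 6.1862 [wait]  node(7,4) S=95.3752 payoff=0.0000 vs cont=0.0000 → 0.0000 [wait]  node(7,5) S=144.5197 payoff=0.0000 vs cont=0.0000 → 0.0000 [wait]  node(7,6) S=218.9871 payoff=0.0000 vs cont=0.0000 → 0.0000 [wait]  node(7,7) S=331.8257 payoff=0.0000 vs cont=0.0000 → 0.0000 [wait]  ⇒ S*(7)=41.5386
t_6: node(6,0) S=22.2697 payoff=40.3403 vs cont=40.0683 → 40.3403 [stop]  node(6,1) S=33.7448 payoff=28.8652 vs cont=28.5933 → 28.8652 [stop]  node(6,2) S=51.1326 payoff=11.4774 vs cont=14.1823 → 14.1823 [wait]  node(6,3) S=77.4800 payoff=0.0000 vs cont=3.3343 → 3.3343 [wait]  node(6,4) S=117.4035 payoff=0.0000 vs cont=0.0000 → 0.0000 [wait]  node(6,5) S=177.8987 payoff=0.0000 vs cont=0.0000 → 0.0000 [wait]  node(6,6) S=269.5655 payoff=0.0000 vs cont=0.0000 → 0.0000 [wait]  ⇒ S*(6)=33.7448
t_5: node(5,0) S=27.4133 payoff=35.1967 vs cont=34.9248 → 35.1967 [stop]  node(5,1) S=41.5386 payoff=21.0714 vs cont=22.0347 → 22.0347 [wait]  node(5,2) S=62.9425 payoff=0.0000 vs cont=9.1668 → 9.1668 [wait]  node(5,3) S=95.3752 payoff=0.0000 vs cont=1.7972 → 1.7972 [wait]  node(5,4) S=144.5197 payoff=0.0000 vs cont=0.0000 → 0.0000 [wait]  node(5,5) S=218.9871 payoff=0.0000 vs cont=0.0000 → 0.0000 [wait]  ⇒ S*(5)=27.4133
t_4: node(4,0) S=33.7448 payoff=28.8652 vs cont=29.0332 → 29.0332 [wait]  node(4,1) S=51.1326 payoff=11.4774 vs cont=16.0627 → 16.0627 [wait]  node(4,2) S=77.4800 payoff=0.0000 vs cont=5.7615 → 5.7615 [wait]  node(4,3) S=117.4035 payoff=0.0000 vs cont=0.9687 → 0.9687 [wait]  node(4,4) S=177.8987 payoff=0.0000 vs cont=0.0000 → 0.0000 [wait]  ⇒ S*(4)=-
t_3: node(3,0) S=41.5386 payoff=21.0714 vs cont=22.9839 → 22.9839 [wait]  node(3,1) S=62.9425 payoff=0.0000 vs cont=11.2887 → 11.2887 [wait]  node(3,2) S=95.3752 payoff=0.0000 vs cont=3.5478 → 3.5478 [wait]  node(3,3) S=144.5197 payoff=0.0000 vs cont=0.5221 → 0.5221 [wait]  ⇒ S*(3)=-
t_2: node(2,0) S=51.1326 payoff=11.4774 vs cont=17.5433 → 17.5433 [wait]  node(2,1) S=77.4800 payoff=0.0000 vs cont=7.7047 → 7.7047 [wait]  node(2,2) S=117.4035 payoff=0.0000 vs cont=2.1506 → 2.1506 [wait]  ⇒ S*(2)=-
t_1: node(1,0) S=62.9425 payoff=0.0000 vs cont=12.9741 → 12.9741 [wait]  node(1,1) S=95.3752 payoff=0.0000 vs cont=5.1349 → 5.1349 [wait]  ⇒ S*(1)=-
t_0: node(0,0) S=77.4800 payoff=0.0000 vs cont=9.3379 → 9.3379 [wait]  ⇒ S*(0)=-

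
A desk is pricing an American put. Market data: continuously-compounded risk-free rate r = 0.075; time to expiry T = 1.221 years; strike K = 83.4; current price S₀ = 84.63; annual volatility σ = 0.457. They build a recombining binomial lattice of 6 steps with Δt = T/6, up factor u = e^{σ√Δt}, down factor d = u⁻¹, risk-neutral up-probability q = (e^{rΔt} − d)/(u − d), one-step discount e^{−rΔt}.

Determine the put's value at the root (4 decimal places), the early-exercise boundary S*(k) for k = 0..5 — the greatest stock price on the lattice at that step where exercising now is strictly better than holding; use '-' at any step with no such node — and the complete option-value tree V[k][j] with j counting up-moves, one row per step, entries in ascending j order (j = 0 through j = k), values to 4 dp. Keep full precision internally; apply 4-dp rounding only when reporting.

Δt=0.20350, u=1.22895, d=0.81371, q=0.48568, disc=e^(-rΔt)=0.98485
k=6 terminal: V=max(K-S,0) → 58.8344 46.2984 27.3651 0.0000 0.0000 0.0000 0.0000
k=5: j=0 S=30.1898 intr=53.2102 cont=51.9470 V=53.2102[EX]; j=1 S=45.5959 intr=37.8041 cont=36.5409 V=37.8041[EX]; j=2 S=68.8639 intr=14.5361 cont=13.8612 V=14.5361[EX]; j=3 S=104.0057 intr=0.0000 cont=0.0000 V=0.0000[hold]; j=4 S=157.0808 intr=0.0000 cont=0.0000 V=0.0000[hold]; j=5 S=237.2405 intr=0.0000 cont=0.0000 V=0.0000[hold]  S*(5)=68.8639
k=4: j=0 S=37.1016 intr=46.2984 cont=45.0352 V=46.2984[EX]; j=1 S=56.0349 intr=27.3651 cont=26.1019 V=27.3651[EX]; j=2 S=84.6300 intr=0.0000 cont=7.3630 V=7.3630[hold]; j=3 S=127.8175 intr=0.0000 cont=0.0000 V=0.0000[hold]; j=4 S=193.0439 intr=0.0000 cont=0.0000 V=0.0000[hold]  S*(4)=56.0349
k=3: j=0 S=45.5959 intr=37.8041 cont=36.5409 V=37.8041[EX]; j=1 S=68.8639 intr=14.5361 cont=17.3831 V=17.3831[hold]; j=2 S=104.0057 intr=0.0000 cont=3.7296 V=3.7296[hold]; j=3 S=157.0808 intr=0.0000 cont=0.0000 V=0.0000[hold]  S*(3)=45.5959
k=2: j=0 S=56.0349 intr=27.3651 cont=27.4637 V=27.4637[hold]; j=1 S=84.6300 intr=0.0000 cont=10.5890 V=10.5890[hold]; j=2 S=127.8175 intr=0.0000 cont=1.8891 V=1.8891[hold]  S*(2)=-
k=1: j=0 S=68.8639 intr=14.5361 cont=18.9761 V=18.9761[hold]; j=1 S=104.0057 intr=0.0000 cont=6.2673 V=6.2673[hold]  S*(1)=-
k=0: j=0 S=84.6300 intr=0.0000 cont=12.6098 V=12.6098[hold]  S*(0)=-

price = 12.6098
boundary = - - - 45.5959 56.0349 68.8639
tree:
12.6098
18.9761 6.2673
27.4637 10.5890 1.8891
37.8041 17.3831 3.7296 0.0000
46.2984 27.3651 7.3630 0.0000 0.0000
53.2102 37.8041 14.5361 0.0000 0.0000 0.0000
58.8344 46.2984 27.3651 0.0000 0.0000 0.0000 0.0000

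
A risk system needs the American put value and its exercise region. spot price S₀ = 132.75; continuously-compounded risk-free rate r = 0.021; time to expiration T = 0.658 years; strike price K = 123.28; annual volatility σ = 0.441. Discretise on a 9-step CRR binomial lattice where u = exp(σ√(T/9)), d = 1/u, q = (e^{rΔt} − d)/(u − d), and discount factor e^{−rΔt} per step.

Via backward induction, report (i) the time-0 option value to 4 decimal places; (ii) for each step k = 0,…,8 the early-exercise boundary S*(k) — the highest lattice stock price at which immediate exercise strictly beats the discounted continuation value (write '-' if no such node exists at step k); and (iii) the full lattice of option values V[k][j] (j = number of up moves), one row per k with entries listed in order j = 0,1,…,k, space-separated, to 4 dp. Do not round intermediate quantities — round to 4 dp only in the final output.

price = 13.2864
boundary = - - - - - 73.1313 82.3928 92.8273 104.5832
tree:
13.2864
18.4202 7.6924
24.8640 11.4045 3.6415
32.5533 16.5016 5.8449 1.2339
41.1768 23.1900 9.2111 2.1678 0.2124
50.1487 31.4587 14.1861 3.7784 0.4065 0.0000
58.3692 40.8872 21.2079 6.5222 0.7779 0.0000 0.0000
65.6656 50.1487 30.4527 11.1258 1.4887 0.0000 0.0000 0.0000
72.1419 58.3692 40.8872 18.6968 2.8489 0.0000 0.0000 0.0000 0.0000
77.8902 65.6656 50.1487 30.4527 5.4521 0.0000 0.0000 0.0000 0.0000 0.0000

Δt=0.07311  u=1.12664  d=0.88759  q=0.47665  discount=0.99847
step 9 (expiry): payoffs max(K−S,0) = 77.8902 65.6656 50.1487 30.4527 5.4521 0.0000 0.0000 0.0000 0.0000 0.0000
step 8: (k=8,j=0): S=51.1381, (K−S)⁺=72.1419, hold=71.9528 ⇒ V=72.1419 exercise | (k=8,j=1): S=64.9108, (K−S)⁺=58.3692, hold=58.1801 ⇒ V=58.3692 exercise | (k=8,j=2): S=82.3928, (K−S)⁺=40.8872, hold=40.6980 ⇒ V=40.8872 exercise | (k=8,j=3): S=104.5832, (K−S)⁺=18.6968, hold=18.5077 ⇒ V=18.6968 exercise | (k=8,j=4): S=132.7500, (K−S)⁺=0.0000, hold=2.8489 ⇒ V=2.8489 continue | (k=8,j=5): S=168.5028, (K−S)⁺=0.0000, hold=0.0000 ⇒ V=0.0000 continue | (k=8,j=6): S=213.8846, (K−S)⁺=0.0000, hold=0.0000 ⇒ V=0.0000 continue | (k=8,j=7): S=271.4889, (K−S)⁺=0.0000, hold=0.0000 ⇒ V=0.0000 continue | (k=8,j=8): S=344.6074, (K−S)⁺=0.0000, hold=0.0000 ⇒ V=0.0000 continue  boundary S*=104.5832
step 7: (k=7,j=0): S=57.6144, (K−S)⁺=65.6656, hold=65.4765 ⇒ V=65.6656 exercise | (k=7,j=1): S=73.1313, (K−S)⁺=50.1487, hold=49.9596 ⇒ V=50.1487 exercise | (k=7,j=2): S=92.8273, (K−S)⁺=30.4527, hold=30.2636 ⇒ V=30.4527 exercise | (k=7,j=3): S=117.8279, (K−S)⁺=5.4521, hold=11.1258 ⇒ V=11.1258 continue | (k=7,j=4): S=149.5618, (K−S)⁺=0.0000, hold=1.4887 ⇒ V=1.4887 continue | (k=7,j=5): S=189.8424, (K−S)⁺=0.0000, hold=0.0000 ⇒ V=0.0000 continue | (k=7,j=6): S=240.9716, (K−S)⁺=0.0000, hold=0.0000 ⇒ V=0.0000 continue | (k=7,j=7): S=305.8711, (K−S)⁺=0.0000, hold=0.0000 ⇒ V=0.0000 continue  boundary S*=92.8273
step 6: (k=6,j=0): S=64.9108, (K−S)⁺=58.3692, hold=58.1801 ⇒ V=58.3692 exercise | (k=6,j=1): S=82.3928, (K−S)⁺=40.8872, hold=40.6980 ⇒ V=40.8872 exercise | (k=6,j=2): S=104.5832, (K−S)⁺=18.6968, hold=21.2079 ⇒ V=21.2079 continue | (k=6,j=3): S=132.7500, (K−S)⁺=0.0000, hold=6.5222 ⇒ V=6.5222 continue | (k=6,j=4): S=168.5028, (K−S)⁺=0.0000, hold=0.7779 ⇒ V=0.7779 continue | (k=6,j=5): S=213.8846, (K−S)⁺=0.0000, hold=0.0000 ⇒ V=0.0000 continue | (k=6,j=6): S=271.4889, (K−S)⁺=0.0000, hold=0.0000 ⇒ V=0.0000 continue  boundary S*=82.3928
step 5: (k=5,j=0): S=73.1313, (K−S)⁺=50.1487, hold=49.9596 ⇒ V=50.1487 exercise | (k=5,j=1): S=92.8273, (K−S)⁺=30.4527, hold=31.4587 ⇒ V=31.4587 continue | (k=5,j=2): S=117.8279, (K−S)⁺=5.4521, hold=14.1861 ⇒ V=14.1861 continue | (k=5,j=3): S=149.5618, (K−S)⁺=0.0000, hold=3.7784 ⇒ V=3.7784 continue | (k=5,j=4): S=189.8424, (K−S)⁺=0.0000, hold=0.4065 ⇒ V=0.4065 continue | (k=5,j=5): S=240.9716, (K−S)⁺=0.0000, hold=0.0000 ⇒ V=0.0000 continue  boundary S*=73.1313
step 4: (k=4,j=0): S=82.3928, (K−S)⁺=40.8872, hold=41.1768 ⇒ V=41.1768 continue | (k=4,j=1): S=104.5832, (K−S)⁺=18.6968, hold=23.1900 ⇒ V=23.1900 continue | (k=4,j=2): S=132.7500, (K−S)⁺=0.0000, hold=9.2111 ⇒ V=9.2111 continue | (k=4,j=3): S=168.5028, (K−S)⁺=0.0000, hold=2.1678 ⇒ V=2.1678 continue | (k=4,j=4): S=213.8846, (K−S)⁺=0.0000, hold=0.2124 ⇒ V=0.2124 continue  boundary S*=-
step 3: (k=3,j=0): S=92.8273, (K−S)⁺=30.4527, hold=32.5533 ⇒ V=32.5533 continue | (k=3,j=1): S=117.8279, (K−S)⁺=5.4521, hold=16.5016 ⇒ V=16.5016 continue | (k=3,j=2): S=149.5618, (K−S)⁺=0.0000, hold=5.8449 ⇒ V=5.8449 continue | (k=3,j=3): S=189.8424, (K−S)⁺=0.0000, hold=1.2339 ⇒ V=1.2339 continue  boundary S*=-
step 2: (k=2,j=0): S=104.5832, (K−S)⁺=18.6968, hold=24.8640 ⇒ V=24.8640 continue | (k=2,j=1): S=132.7500, (K−S)⁺=0.0000, hold=11.4045 ⇒ V=11.4045 continue | (k=2,j=2): S=168.5028, (K−S)⁺=0.0000, hold=3.6415 ⇒ V=3.6415 continue  boundary S*=-
step 1: (k=1,j=0): S=117.8279, (K−S)⁺=5.4521, hold=18.4202 ⇒ V=18.4202 continue | (k=1,j=1): S=149.5618, (K−S)⁺=0.0000, hold=7.6924 ⇒ V=7.6924 continue  boundary S*=-
step 0: (k=0,j=0): S=132.7500, (K−S)⁺=0.0000, hold=13.2864 ⇒ V=13.2864 continue  boundary S*=-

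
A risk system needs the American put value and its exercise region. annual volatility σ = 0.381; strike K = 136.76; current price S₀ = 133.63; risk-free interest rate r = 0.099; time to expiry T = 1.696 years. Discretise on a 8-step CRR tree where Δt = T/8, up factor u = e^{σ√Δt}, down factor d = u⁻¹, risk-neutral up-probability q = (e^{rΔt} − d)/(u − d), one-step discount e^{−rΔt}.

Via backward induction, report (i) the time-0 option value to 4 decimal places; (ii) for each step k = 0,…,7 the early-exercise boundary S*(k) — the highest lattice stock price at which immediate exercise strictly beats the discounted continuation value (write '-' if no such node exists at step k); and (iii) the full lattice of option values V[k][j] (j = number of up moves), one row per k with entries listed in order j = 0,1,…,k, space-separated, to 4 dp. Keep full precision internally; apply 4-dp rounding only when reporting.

Δt=0.21200, u=1.19175, d=0.83910, q=0.51640, disc=e^(-rΔt)=0.97923
k=8 terminal: V=max(K-S,0) → 103.9192 90.1171 70.5142 42.6726 3.1300 0.0000 0.0000 0.0000 0.0000
k=7: j=0 S=39.1381 intr=97.6219 cont=94.7815 V=97.6219[EX]; j=1 S=55.5869 intr=81.1731 cont=78.3327 V=81.1731[EX]; j=2 S=78.9487 intr=57.8113 cont=54.9709 V=57.8113[EX]; j=3 S=112.1289 intr=24.6311 cont=21.7907 V=24.6311[EX]; j=4 S=159.2540 intr=0.0000 cont=1.4822 V=1.4822[hold]; j=5 S=226.1846 intr=0.0000 cont=0.0000 V=0.0000[hold]; j=6 S=321.2445 intr=0.0000 cont=0.0000 V=0.0000[hold]; j=7 S=456.2559 intr=0.0000 cont=0.0000 V=0.0000[hold]  S*(7)=112.1289
k=6: j=0 S=46.6429 intr=90.1171 cont=87.2767 V=90.1171[EX]; j=1 S=66.2458 intr=70.5142 cont=67.6738 V=70.5142[EX]; j=2 S=94.0874 intr=42.6726 cont=39.8322 V=42.6726[EX]; j=3 S=133.6300 intr=3.1300 cont=12.4137 V=12.4137[hold]; j=4 S=189.7915 intr=0.0000 cont=0.7019 V=0.7019[hold]; j=5 S=269.5562 intr=0.0000 cont=0.0000 V=0.0000[hold]; j=6 S=382.8442 intr=0.0000 cont=0.0000 V=0.0000[hold]  S*(6)=94.0874
k=5: j=0 S=55.5869 intr=81.1731 cont=78.3327 V=81.1731[EX]; j=1 S=78.9487 intr=57.8113 cont=54.9709 V=57.8113[EX]; j=2 S=112.1289 intr=24.6311 cont=26.4852 V=26.4852[hold]; j=3 S=159.2540 intr=0.0000 cont=6.2336 V=6.2336[hold]; j=4 S=226.1846 intr=0.0000 cont=0.3324 V=0.3324[hold]; j=5 S=321.2445 intr=0.0000 cont=0.0000 V=0.0000[hold]  S*(5)=78.9487
k=4: j=0 S=66.2458 intr=70.5142 cont=67.6738 V=70.5142[EX]; j=1 S=94.0874 intr=42.6726 cont=40.7698 V=42.6726[EX]; j=2 S=133.6300 intr=3.1300 cont=15.6944 V=15.6944[hold]; j=3 S=189.7915 intr=0.0000 cont=3.1200 V=3.1200[hold]; j=4 S=269.5562 intr=0.0000 cont=0.1574 V=0.1574[hold]  S*(4)=94.0874
k=3: j=0 S=78.9487 intr=57.8113 cont=54.9709 V=57.8113[EX]; j=1 S=112.1289 intr=24.6311 cont=28.1442 V=28.1442[hold]; j=2 S=159.2540 intr=0.0000 cont=9.0099 V=9.0099[hold]; j=3 S=226.1846 intr=0.0000 cont=1.5571 V=1.5571[hold]  S*(3)=78.9487
k=2: j=0 S=94.0874 intr=42.6726 cont=41.6087 V=42.6726[EX]; j=1 S=133.6300 intr=3.1300 cont=17.8839 V=17.8839[hold]; j=2 S=189.7915 intr=0.0000 cont=5.0541 V=5.0541[hold]  S*(2)=94.0874
k=1: j=0 S=112.1289 intr=24.6311 cont=29.2514 V=29.2514[hold]; j=1 S=159.2540 intr=0.0000 cont=11.0248 V=11.0248[hold]  S*(1)=-
k=0: j=0 S=133.6300 intr=3.1300 cont=19.4271 V=19.4271[hold]  S*(0)=-

price = 19.4271
boundary = - - 94.0874 78.9487 94.0874 78.9487 94.0874 112.1289
tree:
19.4271
29.2514 11.0248
42.6726 17.8839 5.0541
57.8113 28.1442 9.0099 1.5571
70.5142 42.6726 15.6944 3.1200 0.1574
81.1731 57.8113 26.4852 6.2336 0.3324 0.0000
90.1171 70.5142 42.6726 12.4137 0.7019 0.0000 0.0000
97.6219 81.1731 57.8113 24.6311 1.4822 0.0000 0.0000 0.0000
103.9192 90.1171 70.5142 42.6726 3.1300 0.0000 0.0000 0.0000 0.0000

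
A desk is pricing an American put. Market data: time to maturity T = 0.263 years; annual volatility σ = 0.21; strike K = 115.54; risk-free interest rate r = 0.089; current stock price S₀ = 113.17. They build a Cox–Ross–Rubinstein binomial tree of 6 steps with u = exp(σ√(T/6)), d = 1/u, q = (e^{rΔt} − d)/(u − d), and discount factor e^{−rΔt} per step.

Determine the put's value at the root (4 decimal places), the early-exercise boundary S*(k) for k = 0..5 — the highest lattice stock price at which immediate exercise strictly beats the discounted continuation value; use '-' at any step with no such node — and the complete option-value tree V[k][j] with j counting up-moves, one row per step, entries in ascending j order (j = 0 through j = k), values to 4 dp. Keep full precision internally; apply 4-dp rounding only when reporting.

params: Δt=0.04383 u=1.04495 d=0.95699 q=0.53345 e^(-rΔt)=0.99611
t_6 payoffs: 28.6109 20.6209 11.8964 2.3700 0.0000 0.0000 0.0000
t_5: node(5,0) S=90.8363 payoff=24.7037 vs cont=24.2539 → 24.7037 [stop]  node(5,1) S=99.1855 payoff=16.3545 vs cont=15.9046 → 16.3545 [stop]  node(5,2) S=108.3021 payoff=7.2379 vs cont=6.7880 → 7.2379 [stop]  node(5,3) S=118.2567 payoff=0.0000 vs cont=1.1014 → 1.1014 [wait]  node(5,4) S=129.1262 payoff=0.0000 vs cont=0.0000 → 0.0000 [wait]  node(5,5) S=140.9949 payoff=0.0000 vs cont=0.0000 → 0.0000 [wait]  ⇒ S*(5)=108.3021
t_4: node(4,0) S=94.9191 payoff=20.6209 vs cont=20.1710 → 20.6209 [stop]  node(4,1) S=103.6436 payoff=11.8964 vs cont=11.4465 → 11.8964 [stop]  node(4,2) S=113.1700 payoff=2.3700 vs cont=3.9490 → 3.9490 [wait]  node(4,3) S=123.5720 payoff=0.0000 vs cont=0.5119 → 0.5119 [wait]  node(4,4) S=134.9301 payoff=0.0000 vs cont=0.0000 → 0.0000 [wait]  ⇒ S*(4)=103.6436
t_3: node(3,0) S=99.1855 payoff=16.3545 vs cont=15.9046 → 16.3545 [stop]  node(3,1) S=108.3021 payoff=7.2379 vs cont=7.6270 → 7.6270 [wait]  node(3,2) S=118.2567 payoff=0.0000 vs cont=2.1072 → 2.1072 [wait]  node(3,3) S=129.1262 payoff=0.0000 vs cont=0.2379 → 0.2379 [wait]  ⇒ S*(3)=99.1855
t_2: node(2,0) S=103.6436 payoff=11.8964 vs cont=11.6533 → 11.8964 [stop]  node(2,1) S=113.1700 payoff=2.3700 vs cont=4.6643 → 4.6643 [wait]  node(2,2) S=123.5720 payoff=0.0000 vs cont=1.1057 → 1.1057 [wait]  ⇒ S*(2)=103.6436
t_1: node(1,0) S=108.3021 payoff=7.2379 vs cont=8.0071 → 8.0071 [wait]  node(1,1) S=118.2567 payoff=0.0000 vs cont=2.7552 → 2.7552 [wait]  ⇒ S*(1)=-
t_0: node(0,0) S=113.1700 payoff=2.3700 vs cont=5.1852 → 5.1852 [wait]  ⇒ S*(0)=-

price = 5.1852
boundary = - - 103.6436 99.1855 103.6436 108.3021
tree:
5.1852
8.0071 2.7552
11.8964 4.6643 1.1057
16.3545 7.6270 2.1072 0.2379
20.6209 11.8964 3.9490 0.5119 0.0000
24.7037 16.3545 7.2379 1.1014 0.0000 0.0000
28.6109 20.6209 11.8964 2.3700 0.0000 0.0000 0.0000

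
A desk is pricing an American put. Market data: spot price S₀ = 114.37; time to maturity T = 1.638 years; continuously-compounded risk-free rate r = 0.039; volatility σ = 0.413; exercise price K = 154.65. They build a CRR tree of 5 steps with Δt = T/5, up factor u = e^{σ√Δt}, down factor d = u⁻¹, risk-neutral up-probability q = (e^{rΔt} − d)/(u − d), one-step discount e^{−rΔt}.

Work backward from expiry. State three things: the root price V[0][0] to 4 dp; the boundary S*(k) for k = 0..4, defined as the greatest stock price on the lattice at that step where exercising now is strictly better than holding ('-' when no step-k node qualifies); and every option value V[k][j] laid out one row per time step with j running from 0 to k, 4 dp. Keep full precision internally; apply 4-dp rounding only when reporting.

Δt=0.32760  u=1.26666  d=0.78948  q=0.46812  discount=0.98730
step 5 (expiry): payoffs max(K−S,0) = 119.5743 98.3733 64.3577 9.7817 0.0000 0.0000
step 4: (k=4,j=0): S=44.4291, (K−S)⁺=110.2209, hold=108.2576 ⇒ V=110.2209 exercise | (k=4,j=1): S=71.2836, (K−S)⁺=83.3664, hold=81.4031 ⇒ V=83.3664 exercise | (k=4,j=2): S=114.3700, (K−S)⁺=40.2800, hold=38.3167 ⇒ V=40.2800 exercise | (k=4,j=3): S=183.4993, (K−S)⁺=0.0000, hold=5.1366 ⇒ V=5.1366 continue | (k=4,j=4): S=294.4129, (K−S)⁺=0.0000, hold=0.0000 ⇒ V=0.0000 continue  boundary S*=114.3700
step 3: (k=3,j=0): S=56.2767, (K−S)⁺=98.3733, hold=96.4100 ⇒ V=98.3733 exercise | (k=3,j=1): S=90.2923, (K−S)⁺=64.3577, hold=62.3944 ⇒ V=64.3577 exercise | (k=3,j=2): S=144.8683, (K−S)⁺=9.7817, hold=23.5261 ⇒ V=23.5261 continue | (k=3,j=3): S=232.4319, (K−S)⁺=0.0000, hold=2.6974 ⇒ V=2.6974 continue  boundary S*=90.2923
step 2: (k=2,j=0): S=71.2836, (K−S)⁺=83.3664, hold=81.4031 ⇒ V=83.3664 exercise | (k=2,j=1): S=114.3700, (K−S)⁺=40.2800, hold=44.6691 ⇒ V=44.6691 continue | (k=2,j=2): S=183.4993, (K−S)⁺=0.0000, hold=13.6008 ⇒ V=13.6008 continue  boundary S*=71.2836
step 1: (k=1,j=0): S=90.2923, (K−S)⁺=64.3577, hold=64.4229 ⇒ V=64.4229 continue | (k=1,j=1): S=144.8683, (K−S)⁺=9.7817, hold=29.7428 ⇒ V=29.7428 continue  boundary S*=-
step 0: (k=0,j=0): S=114.3700, (K−S)⁺=40.2800, hold=47.5766 ⇒ V=47.5766 continue  boundary S*=-

price = 47.5766
boundary = - - 71.2836 90.2923 114.3700
tree:
47.5766
64.4229 29.7428
83.3664 44.6691 13.6008
98.3733 64.3577 23.5261 2.6974
110.2209 83.3664 40.2800 5.1366 0.0000
119.5743 98.3733 64.3577 9.7817 0.0000 0.0000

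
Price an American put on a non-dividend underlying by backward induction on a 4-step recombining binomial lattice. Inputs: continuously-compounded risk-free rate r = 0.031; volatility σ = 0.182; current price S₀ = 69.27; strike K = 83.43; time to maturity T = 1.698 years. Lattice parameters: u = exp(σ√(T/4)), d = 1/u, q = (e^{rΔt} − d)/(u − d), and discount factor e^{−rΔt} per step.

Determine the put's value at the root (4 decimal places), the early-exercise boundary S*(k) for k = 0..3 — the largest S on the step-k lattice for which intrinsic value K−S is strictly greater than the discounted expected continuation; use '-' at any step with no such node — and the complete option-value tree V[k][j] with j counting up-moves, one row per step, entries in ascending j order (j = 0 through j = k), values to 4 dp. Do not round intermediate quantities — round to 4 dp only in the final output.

params: Δt=0.42450 u=1.12590 d=0.88818 q=0.52611 e^(-rΔt)=0.98693
t_4 payoffs: 40.3227 28.7853 14.1600 0.0000 0.0000
t_3: node(3,0) S=48.5344 payoff=34.8956 vs cont=33.8049 → 34.8956 [stop]  node(3,1) S=61.5243 payoff=21.9057 vs cont=20.8150 → 21.9057 [stop]  node(3,2) S=77.9909 payoff=5.4391 vs cont=6.6225 → 6.6225 [wait]  node(3,3) S=98.8646 payoff=0.0000 vs cont=0.0000 → 0.0000 [wait]  ⇒ S*(3)=61.5243
t_2: node(2,0) S=54.6447 payoff=28.7853 vs cont=27.6946 → 28.7853 [stop]  node(2,1) S=69.2700 payoff=14.1600 vs cont=13.6837 → 14.1600 [stop]  node(2,2) S=87.8096 payoff=0.0000 vs cont=3.0973 → 3.0973 [wait]  ⇒ S*(2)=69.2700
t_1: node(1,0) S=61.5243 payoff=21.9057 vs cont=20.8150 → 21.9057 [stop]  node(1,1) S=77.9909 payoff=5.4391 vs cont=8.2307 → 8.2307 [wait]  ⇒ S*(1)=61.5243
t_0: node(0,0) S=69.2700 payoff=14.1600 vs cont=14.5188 → 14.5188 [wait]  ⇒ S*(0)=-

price = 14.5188
boundary = - 61.5243 69.2700 61.5243
tree:
14.5188
21.9057 8.2307
28.7853 14.1600 3.0973
34.8956 21.9057 6.6225 0.0000
40.3227 28.7853 14.1600 0.0000 0.0000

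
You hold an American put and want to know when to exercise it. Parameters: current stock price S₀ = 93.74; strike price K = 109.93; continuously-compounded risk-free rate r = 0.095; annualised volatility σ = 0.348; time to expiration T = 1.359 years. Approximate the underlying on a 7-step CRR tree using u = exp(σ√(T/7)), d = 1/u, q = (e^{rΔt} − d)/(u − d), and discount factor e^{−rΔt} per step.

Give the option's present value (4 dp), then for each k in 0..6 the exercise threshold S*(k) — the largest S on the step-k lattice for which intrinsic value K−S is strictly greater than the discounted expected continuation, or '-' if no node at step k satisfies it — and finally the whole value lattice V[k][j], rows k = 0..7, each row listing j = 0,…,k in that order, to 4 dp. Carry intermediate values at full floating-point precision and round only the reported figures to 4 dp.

price = 19.9430
boundary = - 80.4142 68.9827 80.4142 68.9827 80.4142 93.7400
tree:
19.9430
29.5158 11.8952
40.9473 19.1049 5.7227
50.7537 29.5158 10.2603 1.7750
59.1660 40.9473 17.8189 3.7101 0.0677
66.3825 50.7537 29.5158 7.7519 0.1443 0.0000
72.5731 59.1660 40.9473 16.1900 0.3077 0.0000 0.0000
77.8836 66.3825 50.7537 29.5158 0.6559 0.0000 0.0000 0.0000

Δt=0.19414  u=1.16571  d=0.85784  q=0.52220  discount=0.98173
step 7 (expiry): payoffs max(K−S,0) = 77.8836 66.3825 50.7537 29.5158 0.6559 0.0000 0.0000 0.0000
step 6: (k=6,j=0): S=37.3569, (K−S)⁺=72.5731, hold=70.5642 ⇒ V=72.5731 exercise | (k=6,j=1): S=50.7640, (K−S)⁺=59.1660, hold=57.1571 ⇒ V=59.1660 exercise | (k=6,j=2): S=68.9827, (K−S)⁺=40.9473, hold=38.9384 ⇒ V=40.9473 exercise | (k=6,j=3): S=93.7400, (K−S)⁺=16.1900, hold=14.1811 ⇒ V=16.1900 exercise | (k=6,j=4): S=127.3825, (K−S)⁺=0.0000, hold=0.3077 ⇒ V=0.3077 continue | (k=6,j=5): S=173.0989, (K−S)⁺=0.0000, hold=0.0000 ⇒ V=0.0000 continue | (k=6,j=6): S=235.2226, (K−S)⁺=0.0000, hold=0.0000 ⇒ V=0.0000 continue  boundary S*=93.7400
step 5: (k=5,j=0): S=43.5475, (K−S)⁺=66.3825, hold=64.3736 ⇒ V=66.3825 exercise | (k=5,j=1): S=59.1763, (K−S)⁺=50.7537, hold=48.7448 ⇒ V=50.7537 exercise | (k=5,j=2): S=80.4142, (K−S)⁺=29.5158, hold=27.5069 ⇒ V=29.5158 exercise | (k=5,j=3): S=109.2741, (K−S)⁺=0.6559, hold=7.7519 ⇒ V=7.7519 continue | (k=5,j=4): S=148.4916, (K−S)⁺=0.0000, hold=0.1443 ⇒ V=0.1443 continue | (k=5,j=5): S=201.7840, (K−S)⁺=0.0000, hold=0.0000 ⇒ V=0.0000 continue  boundary S*=80.4142
step 4: (k=4,j=0): S=50.7640, (K−S)⁺=59.1660, hold=57.1571 ⇒ V=59.1660 exercise | (k=4,j=1): S=68.9827, (K−S)⁺=40.9473, hold=38.9384 ⇒ V=40.9473 exercise | (k=4,j=2): S=93.7400, (K−S)⁺=16.1900, hold=17.8189 ⇒ V=17.8189 continue | (k=4,j=3): S=127.3825, (K−S)⁺=0.0000, hold=3.7101 ⇒ V=3.7101 continue | (k=4,j=4): S=173.0989, (K−S)⁺=0.0000, hold=0.0677 ⇒ V=0.0677 continue  boundary S*=68.9827
step 3: (k=3,j=0): S=59.1763, (K−S)⁺=50.7537, hold=48.7448 ⇒ V=50.7537 exercise | (k=3,j=1): S=80.4142, (K−S)⁺=29.5158, hold=28.3420 ⇒ V=29.5158 exercise | (k=3,j=2): S=109.2741, (K−S)⁺=0.6559, hold=10.2603 ⇒ V=10.2603 continue | (k=3,j=3): S=148.4916, (K−S)⁺=0.0000, hold=1.7750 ⇒ V=1.7750 continue  boundary S*=80.4142
step 2: (k=2,j=0): S=68.9827, (K−S)⁺=40.9473, hold=38.9384 ⇒ V=40.9473 exercise | (k=2,j=1): S=93.7400, (K−S)⁺=16.1900, hold=19.1049 ⇒ V=19.1049 continue | (k=2,j=2): S=127.3825, (K−S)⁺=0.0000, hold=5.7227 ⇒ V=5.7227 continue  boundary S*=68.9827
step 1: (k=1,j=0): S=80.4142, (K−S)⁺=29.5158, hold=29.0012 ⇒ V=29.5158 exercise | (k=1,j=1): S=109.2741, (K−S)⁺=0.6559, hold=11.8952 ⇒ V=11.8952 continue  boundary S*=80.4142
step 0: (k=0,j=0): S=93.7400, (K−S)⁺=16.1900, hold=19.9430 ⇒ V=19.9430 continue  boundary S*=-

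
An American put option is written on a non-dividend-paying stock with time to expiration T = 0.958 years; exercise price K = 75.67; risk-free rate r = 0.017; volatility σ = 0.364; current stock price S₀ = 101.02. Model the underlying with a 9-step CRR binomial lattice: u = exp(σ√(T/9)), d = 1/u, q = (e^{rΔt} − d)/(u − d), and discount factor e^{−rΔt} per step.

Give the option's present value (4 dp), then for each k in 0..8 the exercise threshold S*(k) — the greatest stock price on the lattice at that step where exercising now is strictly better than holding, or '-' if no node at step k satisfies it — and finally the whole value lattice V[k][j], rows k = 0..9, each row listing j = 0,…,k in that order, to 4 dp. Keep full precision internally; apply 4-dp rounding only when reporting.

price = 3.4928
boundary = - - - - - - 49.5395 55.7863 62.8208
tree:
3.4928
5.2320 1.6063
7.6706 2.5883 0.5397
10.9650 4.1014 0.9454 0.0987
15.2115 6.3683 1.6409 0.1893 0.0000
20.3629 9.6424 2.8162 0.3634 0.0000 0.0000
26.1305 14.1404 4.7660 0.6973 0.0000 0.0000 0.0000
31.6778 19.8837 7.9208 1.3381 0.0000 0.0000 0.0000 0.0000
36.6039 26.1305 12.8492 2.5678 0.0000 0.0000 0.0000 0.0000 0.0000
40.9784 31.6778 19.8837 4.9276 0.0000 0.0000 0.0000 0.0000 0.0000 0.0000

Δt=0.10644, u=1.12610, d=0.88802, q=0.47795, disc=e^(-rΔt)=0.99819
k=9 terminal: V=max(K-S,0) → 40.9784 31.6778 19.8837 4.9276 0.0000 0.0000 0.0000 0.0000 0.0000 0.0000
k=8: j=0 S=39.0661 intr=36.6039 cont=36.4671 V=36.6039[EX]; j=1 S=49.5395 intr=26.1305 cont=25.9937 V=26.1305[EX]; j=2 S=62.8208 intr=12.8492 cont=12.7124 V=12.8492[EX]; j=3 S=79.6628 intr=0.0000 cont=2.5678 V=2.5678[hold]; j=4 S=101.0200 intr=0.0000 cont=0.0000 V=0.0000[hold]; j=5 S=128.1030 intr=0.0000 cont=0.0000 V=0.0000[hold]; j=6 S=162.4468 intr=0.0000 cont=0.0000 V=0.0000[hold]; j=7 S=205.9980 intr=0.0000 cont=0.0000 V=0.0000[hold]; j=8 S=261.2251 intr=0.0000 cont=0.0000 V=0.0000[hold]  S*(8)=62.8208
k=7: j=0 S=43.9922 intr=31.6778 cont=31.5410 V=31.6778[EX]; j=1 S=55.7863 intr=19.8837 cont=19.7469 V=19.8837[EX]; j=2 S=70.7424 intr=4.9276 cont=7.9208 V=7.9208[hold]; j=3 S=89.7081 intr=0.0000 cont=1.3381 V=1.3381[hold]; j=4 S=113.7584 intr=0.0000 cont=0.0000 V=0.0000[hold]; j=5 S=144.2564 intr=0.0000 cont=0.0000 V=0.0000[hold]; j=6 S=182.9309 intr=0.0000 cont=0.0000 V=0.0000[hold]; j=7 S=231.9738 intr=0.0000 cont=0.0000 V=0.0000[hold]  S*(7)=55.7863
k=6: j=0 S=49.5395 intr=26.1305 cont=25.9937 V=26.1305[EX]; j=1 S=62.8208 intr=12.8492 cont=14.1404 V=14.1404[hold]; j=2 S=79.6628 intr=0.0000 cont=4.7660 V=4.7660[hold]; j=3 S=101.0200 intr=0.0000 cont=0.6973 V=0.6973[hold]; j=4 S=128.1030 intr=0.0000 cont=0.0000 V=0.0000[hold]; j=5 S=162.4468 intr=0.0000 cont=0.0000 V=0.0000[hold]; j=6 S=205.9980 intr=0.0000 cont=0.0000 V=0.0000[hold]  S*(6)=49.5395
k=5: j=0 S=55.7863 intr=19.8837 cont=20.3629 V=20.3629[hold]; j=1 S=70.7424 intr=4.9276 cont=9.6424 V=9.6424[hold]; j=2 S=89.7081 intr=0.0000 cont=2.8162 V=2.8162[hold]; j=3 S=113.7584 intr=0.0000 cont=0.3634 V=0.3634[hold]; j=4 S=144.2564 intr=0.0000 cont=0.0000 V=0.0000[hold]; j=5 S=182.9309 intr=0.0000 cont=0.0000 V=0.0000[hold]  S*(5)=-
k=4: j=0 S=62.8208 intr=12.8492 cont=15.2115 V=15.2115[hold]; j=1 S=79.6628 intr=0.0000 cont=6.3683 V=6.3683[hold]; j=2 S=101.0200 intr=0.0000 cont=1.6409 V=1.6409[hold]; j=3 S=128.1030 intr=0.0000 cont=0.1893 V=0.1893[hold]; j=4 S=162.4468 intr=0.0000 cont=0.0000 V=0.0000[hold]  S*(4)=-
k=3: j=0 S=70.7424 intr=4.9276 cont=10.9650 V=10.9650[hold]; j=1 S=89.7081 intr=0.0000 cont=4.1014 V=4.1014[hold]; j=2 S=113.7584 intr=0.0000 cont=0.9454 V=0.9454[hold]; j=3 S=144.2564 intr=0.0000 cont=0.0987 V=0.0987[hold]  S*(3)=-
k=2: j=0 S=79.6628 intr=0.0000 cont=7.6706 V=7.6706[hold]; j=1 S=101.0200 intr=0.0000 cont=2.5883 V=2.5883[hold]; j=2 S=128.1030 intr=0.0000 cont=0.5397 V=0.5397[hold]  S*(2)=-
k=1: j=0 S=89.7081 intr=0.0000 cont=5.2320 V=5.2320[hold]; j=1 S=113.7584 intr=0.0000 cont=1.6063 V=1.6063[hold]  S*(1)=-
k=0: j=0 S=101.0200 intr=0.0000 cont=3.4928 V=3.4928[hold]  S*(0)=-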